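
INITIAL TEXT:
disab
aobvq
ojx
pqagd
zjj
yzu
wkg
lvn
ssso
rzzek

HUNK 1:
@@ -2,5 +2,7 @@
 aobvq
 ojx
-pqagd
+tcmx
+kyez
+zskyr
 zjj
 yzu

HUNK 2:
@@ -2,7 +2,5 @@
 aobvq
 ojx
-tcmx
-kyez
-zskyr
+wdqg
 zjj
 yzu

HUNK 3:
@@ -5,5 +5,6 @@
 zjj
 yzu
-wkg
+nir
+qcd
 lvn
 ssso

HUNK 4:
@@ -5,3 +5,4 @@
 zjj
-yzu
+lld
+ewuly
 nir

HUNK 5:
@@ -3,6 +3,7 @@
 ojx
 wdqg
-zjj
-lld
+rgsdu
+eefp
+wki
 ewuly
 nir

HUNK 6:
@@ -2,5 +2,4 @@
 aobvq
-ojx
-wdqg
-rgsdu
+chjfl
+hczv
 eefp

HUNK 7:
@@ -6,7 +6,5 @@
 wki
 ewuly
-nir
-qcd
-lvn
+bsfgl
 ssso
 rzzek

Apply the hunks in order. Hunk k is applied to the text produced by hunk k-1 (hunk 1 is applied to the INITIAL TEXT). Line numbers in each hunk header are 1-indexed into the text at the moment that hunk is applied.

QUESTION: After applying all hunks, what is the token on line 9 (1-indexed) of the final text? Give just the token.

Answer: ssso

Derivation:
Hunk 1: at line 2 remove [pqagd] add [tcmx,kyez,zskyr] -> 12 lines: disab aobvq ojx tcmx kyez zskyr zjj yzu wkg lvn ssso rzzek
Hunk 2: at line 2 remove [tcmx,kyez,zskyr] add [wdqg] -> 10 lines: disab aobvq ojx wdqg zjj yzu wkg lvn ssso rzzek
Hunk 3: at line 5 remove [wkg] add [nir,qcd] -> 11 lines: disab aobvq ojx wdqg zjj yzu nir qcd lvn ssso rzzek
Hunk 4: at line 5 remove [yzu] add [lld,ewuly] -> 12 lines: disab aobvq ojx wdqg zjj lld ewuly nir qcd lvn ssso rzzek
Hunk 5: at line 3 remove [zjj,lld] add [rgsdu,eefp,wki] -> 13 lines: disab aobvq ojx wdqg rgsdu eefp wki ewuly nir qcd lvn ssso rzzek
Hunk 6: at line 2 remove [ojx,wdqg,rgsdu] add [chjfl,hczv] -> 12 lines: disab aobvq chjfl hczv eefp wki ewuly nir qcd lvn ssso rzzek
Hunk 7: at line 6 remove [nir,qcd,lvn] add [bsfgl] -> 10 lines: disab aobvq chjfl hczv eefp wki ewuly bsfgl ssso rzzek
Final line 9: ssso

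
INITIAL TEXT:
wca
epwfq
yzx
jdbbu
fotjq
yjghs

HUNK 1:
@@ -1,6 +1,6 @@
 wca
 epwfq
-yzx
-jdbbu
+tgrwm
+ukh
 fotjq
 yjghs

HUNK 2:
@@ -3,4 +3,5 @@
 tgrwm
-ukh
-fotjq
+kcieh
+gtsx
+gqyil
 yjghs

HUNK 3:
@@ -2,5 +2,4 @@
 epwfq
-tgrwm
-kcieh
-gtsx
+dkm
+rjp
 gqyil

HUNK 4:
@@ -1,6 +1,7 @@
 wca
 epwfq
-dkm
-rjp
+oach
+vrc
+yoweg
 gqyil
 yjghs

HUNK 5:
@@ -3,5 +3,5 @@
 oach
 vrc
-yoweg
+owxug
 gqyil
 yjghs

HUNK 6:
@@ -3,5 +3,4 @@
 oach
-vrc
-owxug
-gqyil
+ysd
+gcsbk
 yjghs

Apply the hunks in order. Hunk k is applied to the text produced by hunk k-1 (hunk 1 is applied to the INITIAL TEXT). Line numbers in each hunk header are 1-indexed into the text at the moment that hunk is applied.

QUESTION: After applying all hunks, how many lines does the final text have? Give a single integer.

Answer: 6

Derivation:
Hunk 1: at line 1 remove [yzx,jdbbu] add [tgrwm,ukh] -> 6 lines: wca epwfq tgrwm ukh fotjq yjghs
Hunk 2: at line 3 remove [ukh,fotjq] add [kcieh,gtsx,gqyil] -> 7 lines: wca epwfq tgrwm kcieh gtsx gqyil yjghs
Hunk 3: at line 2 remove [tgrwm,kcieh,gtsx] add [dkm,rjp] -> 6 lines: wca epwfq dkm rjp gqyil yjghs
Hunk 4: at line 1 remove [dkm,rjp] add [oach,vrc,yoweg] -> 7 lines: wca epwfq oach vrc yoweg gqyil yjghs
Hunk 5: at line 3 remove [yoweg] add [owxug] -> 7 lines: wca epwfq oach vrc owxug gqyil yjghs
Hunk 6: at line 3 remove [vrc,owxug,gqyil] add [ysd,gcsbk] -> 6 lines: wca epwfq oach ysd gcsbk yjghs
Final line count: 6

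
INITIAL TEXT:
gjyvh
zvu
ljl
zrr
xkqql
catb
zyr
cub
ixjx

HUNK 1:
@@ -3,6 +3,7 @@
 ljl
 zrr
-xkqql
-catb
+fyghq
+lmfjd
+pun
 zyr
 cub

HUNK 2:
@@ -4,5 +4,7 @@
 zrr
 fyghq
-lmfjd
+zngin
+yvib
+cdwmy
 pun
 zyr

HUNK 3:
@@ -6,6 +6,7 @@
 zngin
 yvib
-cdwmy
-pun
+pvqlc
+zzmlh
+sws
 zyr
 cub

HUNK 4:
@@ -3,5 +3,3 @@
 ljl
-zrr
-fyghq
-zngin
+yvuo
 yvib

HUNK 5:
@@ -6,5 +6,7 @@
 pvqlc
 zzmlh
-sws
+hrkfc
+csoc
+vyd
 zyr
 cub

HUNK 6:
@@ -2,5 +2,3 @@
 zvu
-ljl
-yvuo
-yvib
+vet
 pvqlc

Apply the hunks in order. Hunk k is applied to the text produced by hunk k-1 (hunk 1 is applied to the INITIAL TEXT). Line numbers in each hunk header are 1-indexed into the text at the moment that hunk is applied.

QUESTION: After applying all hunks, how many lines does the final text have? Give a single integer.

Answer: 11

Derivation:
Hunk 1: at line 3 remove [xkqql,catb] add [fyghq,lmfjd,pun] -> 10 lines: gjyvh zvu ljl zrr fyghq lmfjd pun zyr cub ixjx
Hunk 2: at line 4 remove [lmfjd] add [zngin,yvib,cdwmy] -> 12 lines: gjyvh zvu ljl zrr fyghq zngin yvib cdwmy pun zyr cub ixjx
Hunk 3: at line 6 remove [cdwmy,pun] add [pvqlc,zzmlh,sws] -> 13 lines: gjyvh zvu ljl zrr fyghq zngin yvib pvqlc zzmlh sws zyr cub ixjx
Hunk 4: at line 3 remove [zrr,fyghq,zngin] add [yvuo] -> 11 lines: gjyvh zvu ljl yvuo yvib pvqlc zzmlh sws zyr cub ixjx
Hunk 5: at line 6 remove [sws] add [hrkfc,csoc,vyd] -> 13 lines: gjyvh zvu ljl yvuo yvib pvqlc zzmlh hrkfc csoc vyd zyr cub ixjx
Hunk 6: at line 2 remove [ljl,yvuo,yvib] add [vet] -> 11 lines: gjyvh zvu vet pvqlc zzmlh hrkfc csoc vyd zyr cub ixjx
Final line count: 11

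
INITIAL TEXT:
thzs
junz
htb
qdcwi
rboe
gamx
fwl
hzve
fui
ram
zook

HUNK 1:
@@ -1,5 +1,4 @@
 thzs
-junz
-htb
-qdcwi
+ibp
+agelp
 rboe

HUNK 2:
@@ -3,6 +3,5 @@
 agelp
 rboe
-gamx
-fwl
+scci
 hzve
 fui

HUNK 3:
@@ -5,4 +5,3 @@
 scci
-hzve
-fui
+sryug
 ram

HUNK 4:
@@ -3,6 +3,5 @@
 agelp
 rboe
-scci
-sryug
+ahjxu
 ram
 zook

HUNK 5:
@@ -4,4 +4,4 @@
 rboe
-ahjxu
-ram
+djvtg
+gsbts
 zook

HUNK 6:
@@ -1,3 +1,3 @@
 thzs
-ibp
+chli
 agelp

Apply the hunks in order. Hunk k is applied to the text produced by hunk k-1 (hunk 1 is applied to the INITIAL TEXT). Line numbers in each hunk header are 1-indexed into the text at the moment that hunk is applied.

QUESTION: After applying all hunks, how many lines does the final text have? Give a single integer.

Hunk 1: at line 1 remove [junz,htb,qdcwi] add [ibp,agelp] -> 10 lines: thzs ibp agelp rboe gamx fwl hzve fui ram zook
Hunk 2: at line 3 remove [gamx,fwl] add [scci] -> 9 lines: thzs ibp agelp rboe scci hzve fui ram zook
Hunk 3: at line 5 remove [hzve,fui] add [sryug] -> 8 lines: thzs ibp agelp rboe scci sryug ram zook
Hunk 4: at line 3 remove [scci,sryug] add [ahjxu] -> 7 lines: thzs ibp agelp rboe ahjxu ram zook
Hunk 5: at line 4 remove [ahjxu,ram] add [djvtg,gsbts] -> 7 lines: thzs ibp agelp rboe djvtg gsbts zook
Hunk 6: at line 1 remove [ibp] add [chli] -> 7 lines: thzs chli agelp rboe djvtg gsbts zook
Final line count: 7

Answer: 7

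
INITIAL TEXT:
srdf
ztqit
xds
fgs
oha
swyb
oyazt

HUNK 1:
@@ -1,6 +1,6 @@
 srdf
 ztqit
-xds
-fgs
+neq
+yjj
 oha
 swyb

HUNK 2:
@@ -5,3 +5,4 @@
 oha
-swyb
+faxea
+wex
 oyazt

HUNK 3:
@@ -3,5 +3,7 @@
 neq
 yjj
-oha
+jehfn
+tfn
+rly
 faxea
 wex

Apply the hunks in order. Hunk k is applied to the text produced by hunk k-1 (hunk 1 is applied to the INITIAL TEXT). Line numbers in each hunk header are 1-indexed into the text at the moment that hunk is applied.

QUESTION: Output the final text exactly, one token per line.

Answer: srdf
ztqit
neq
yjj
jehfn
tfn
rly
faxea
wex
oyazt

Derivation:
Hunk 1: at line 1 remove [xds,fgs] add [neq,yjj] -> 7 lines: srdf ztqit neq yjj oha swyb oyazt
Hunk 2: at line 5 remove [swyb] add [faxea,wex] -> 8 lines: srdf ztqit neq yjj oha faxea wex oyazt
Hunk 3: at line 3 remove [oha] add [jehfn,tfn,rly] -> 10 lines: srdf ztqit neq yjj jehfn tfn rly faxea wex oyazt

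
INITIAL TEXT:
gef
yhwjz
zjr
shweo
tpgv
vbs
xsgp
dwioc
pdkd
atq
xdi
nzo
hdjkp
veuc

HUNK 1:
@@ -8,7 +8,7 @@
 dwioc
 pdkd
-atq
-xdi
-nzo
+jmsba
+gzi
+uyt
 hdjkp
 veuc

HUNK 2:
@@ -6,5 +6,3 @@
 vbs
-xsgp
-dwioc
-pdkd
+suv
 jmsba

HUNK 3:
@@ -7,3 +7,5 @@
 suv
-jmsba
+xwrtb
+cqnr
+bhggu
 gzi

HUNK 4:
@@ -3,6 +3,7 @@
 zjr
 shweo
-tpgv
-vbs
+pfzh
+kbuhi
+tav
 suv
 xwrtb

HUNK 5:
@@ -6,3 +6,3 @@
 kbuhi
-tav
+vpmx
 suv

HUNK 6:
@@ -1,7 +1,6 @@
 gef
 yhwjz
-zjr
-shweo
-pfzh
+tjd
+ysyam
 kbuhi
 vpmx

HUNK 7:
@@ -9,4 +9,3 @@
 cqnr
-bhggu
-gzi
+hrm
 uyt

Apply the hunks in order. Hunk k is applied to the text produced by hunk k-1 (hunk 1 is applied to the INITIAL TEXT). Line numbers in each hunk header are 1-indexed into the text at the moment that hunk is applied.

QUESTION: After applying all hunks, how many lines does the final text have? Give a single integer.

Hunk 1: at line 8 remove [atq,xdi,nzo] add [jmsba,gzi,uyt] -> 14 lines: gef yhwjz zjr shweo tpgv vbs xsgp dwioc pdkd jmsba gzi uyt hdjkp veuc
Hunk 2: at line 6 remove [xsgp,dwioc,pdkd] add [suv] -> 12 lines: gef yhwjz zjr shweo tpgv vbs suv jmsba gzi uyt hdjkp veuc
Hunk 3: at line 7 remove [jmsba] add [xwrtb,cqnr,bhggu] -> 14 lines: gef yhwjz zjr shweo tpgv vbs suv xwrtb cqnr bhggu gzi uyt hdjkp veuc
Hunk 4: at line 3 remove [tpgv,vbs] add [pfzh,kbuhi,tav] -> 15 lines: gef yhwjz zjr shweo pfzh kbuhi tav suv xwrtb cqnr bhggu gzi uyt hdjkp veuc
Hunk 5: at line 6 remove [tav] add [vpmx] -> 15 lines: gef yhwjz zjr shweo pfzh kbuhi vpmx suv xwrtb cqnr bhggu gzi uyt hdjkp veuc
Hunk 6: at line 1 remove [zjr,shweo,pfzh] add [tjd,ysyam] -> 14 lines: gef yhwjz tjd ysyam kbuhi vpmx suv xwrtb cqnr bhggu gzi uyt hdjkp veuc
Hunk 7: at line 9 remove [bhggu,gzi] add [hrm] -> 13 lines: gef yhwjz tjd ysyam kbuhi vpmx suv xwrtb cqnr hrm uyt hdjkp veuc
Final line count: 13

Answer: 13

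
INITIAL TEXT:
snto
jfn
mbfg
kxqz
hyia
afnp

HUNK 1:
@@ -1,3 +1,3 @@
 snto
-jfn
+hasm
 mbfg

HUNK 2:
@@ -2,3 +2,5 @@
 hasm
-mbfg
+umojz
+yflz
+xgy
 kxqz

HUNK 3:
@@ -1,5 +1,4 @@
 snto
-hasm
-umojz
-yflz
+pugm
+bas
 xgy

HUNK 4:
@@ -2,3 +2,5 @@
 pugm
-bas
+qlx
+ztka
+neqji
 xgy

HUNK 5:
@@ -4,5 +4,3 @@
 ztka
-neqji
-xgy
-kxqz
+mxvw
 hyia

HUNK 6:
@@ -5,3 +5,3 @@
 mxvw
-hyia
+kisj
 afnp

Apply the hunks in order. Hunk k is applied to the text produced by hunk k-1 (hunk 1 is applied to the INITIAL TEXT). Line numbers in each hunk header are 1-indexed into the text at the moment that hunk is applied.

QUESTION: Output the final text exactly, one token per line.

Hunk 1: at line 1 remove [jfn] add [hasm] -> 6 lines: snto hasm mbfg kxqz hyia afnp
Hunk 2: at line 2 remove [mbfg] add [umojz,yflz,xgy] -> 8 lines: snto hasm umojz yflz xgy kxqz hyia afnp
Hunk 3: at line 1 remove [hasm,umojz,yflz] add [pugm,bas] -> 7 lines: snto pugm bas xgy kxqz hyia afnp
Hunk 4: at line 2 remove [bas] add [qlx,ztka,neqji] -> 9 lines: snto pugm qlx ztka neqji xgy kxqz hyia afnp
Hunk 5: at line 4 remove [neqji,xgy,kxqz] add [mxvw] -> 7 lines: snto pugm qlx ztka mxvw hyia afnp
Hunk 6: at line 5 remove [hyia] add [kisj] -> 7 lines: snto pugm qlx ztka mxvw kisj afnp

Answer: snto
pugm
qlx
ztka
mxvw
kisj
afnp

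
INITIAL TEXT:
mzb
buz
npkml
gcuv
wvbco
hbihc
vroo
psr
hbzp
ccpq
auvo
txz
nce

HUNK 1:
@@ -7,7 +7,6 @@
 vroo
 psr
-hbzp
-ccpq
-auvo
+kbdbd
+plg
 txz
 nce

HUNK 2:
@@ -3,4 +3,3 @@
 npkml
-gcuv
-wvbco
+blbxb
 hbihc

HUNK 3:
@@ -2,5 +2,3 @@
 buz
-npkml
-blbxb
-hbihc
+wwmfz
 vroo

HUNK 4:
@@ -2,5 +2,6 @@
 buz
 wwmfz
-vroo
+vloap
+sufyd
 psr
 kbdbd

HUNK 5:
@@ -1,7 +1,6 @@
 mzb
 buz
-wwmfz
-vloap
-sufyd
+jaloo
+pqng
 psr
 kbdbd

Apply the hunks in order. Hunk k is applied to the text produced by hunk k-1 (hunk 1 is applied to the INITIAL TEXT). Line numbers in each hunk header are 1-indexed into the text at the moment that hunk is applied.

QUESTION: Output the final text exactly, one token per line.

Hunk 1: at line 7 remove [hbzp,ccpq,auvo] add [kbdbd,plg] -> 12 lines: mzb buz npkml gcuv wvbco hbihc vroo psr kbdbd plg txz nce
Hunk 2: at line 3 remove [gcuv,wvbco] add [blbxb] -> 11 lines: mzb buz npkml blbxb hbihc vroo psr kbdbd plg txz nce
Hunk 3: at line 2 remove [npkml,blbxb,hbihc] add [wwmfz] -> 9 lines: mzb buz wwmfz vroo psr kbdbd plg txz nce
Hunk 4: at line 2 remove [vroo] add [vloap,sufyd] -> 10 lines: mzb buz wwmfz vloap sufyd psr kbdbd plg txz nce
Hunk 5: at line 1 remove [wwmfz,vloap,sufyd] add [jaloo,pqng] -> 9 lines: mzb buz jaloo pqng psr kbdbd plg txz nce

Answer: mzb
buz
jaloo
pqng
psr
kbdbd
plg
txz
nce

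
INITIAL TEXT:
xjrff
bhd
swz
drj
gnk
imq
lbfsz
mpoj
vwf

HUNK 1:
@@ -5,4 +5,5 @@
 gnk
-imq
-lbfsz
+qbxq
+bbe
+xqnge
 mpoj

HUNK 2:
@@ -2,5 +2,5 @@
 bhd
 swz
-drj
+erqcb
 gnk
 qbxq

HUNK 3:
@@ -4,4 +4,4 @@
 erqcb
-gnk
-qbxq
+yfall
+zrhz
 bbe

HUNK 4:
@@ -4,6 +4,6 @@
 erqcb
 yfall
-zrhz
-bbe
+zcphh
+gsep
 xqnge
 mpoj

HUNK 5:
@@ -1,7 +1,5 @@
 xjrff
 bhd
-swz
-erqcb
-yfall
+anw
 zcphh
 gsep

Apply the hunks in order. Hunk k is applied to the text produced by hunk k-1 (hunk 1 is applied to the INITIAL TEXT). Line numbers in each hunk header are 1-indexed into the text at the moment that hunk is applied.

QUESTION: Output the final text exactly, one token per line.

Answer: xjrff
bhd
anw
zcphh
gsep
xqnge
mpoj
vwf

Derivation:
Hunk 1: at line 5 remove [imq,lbfsz] add [qbxq,bbe,xqnge] -> 10 lines: xjrff bhd swz drj gnk qbxq bbe xqnge mpoj vwf
Hunk 2: at line 2 remove [drj] add [erqcb] -> 10 lines: xjrff bhd swz erqcb gnk qbxq bbe xqnge mpoj vwf
Hunk 3: at line 4 remove [gnk,qbxq] add [yfall,zrhz] -> 10 lines: xjrff bhd swz erqcb yfall zrhz bbe xqnge mpoj vwf
Hunk 4: at line 4 remove [zrhz,bbe] add [zcphh,gsep] -> 10 lines: xjrff bhd swz erqcb yfall zcphh gsep xqnge mpoj vwf
Hunk 5: at line 1 remove [swz,erqcb,yfall] add [anw] -> 8 lines: xjrff bhd anw zcphh gsep xqnge mpoj vwf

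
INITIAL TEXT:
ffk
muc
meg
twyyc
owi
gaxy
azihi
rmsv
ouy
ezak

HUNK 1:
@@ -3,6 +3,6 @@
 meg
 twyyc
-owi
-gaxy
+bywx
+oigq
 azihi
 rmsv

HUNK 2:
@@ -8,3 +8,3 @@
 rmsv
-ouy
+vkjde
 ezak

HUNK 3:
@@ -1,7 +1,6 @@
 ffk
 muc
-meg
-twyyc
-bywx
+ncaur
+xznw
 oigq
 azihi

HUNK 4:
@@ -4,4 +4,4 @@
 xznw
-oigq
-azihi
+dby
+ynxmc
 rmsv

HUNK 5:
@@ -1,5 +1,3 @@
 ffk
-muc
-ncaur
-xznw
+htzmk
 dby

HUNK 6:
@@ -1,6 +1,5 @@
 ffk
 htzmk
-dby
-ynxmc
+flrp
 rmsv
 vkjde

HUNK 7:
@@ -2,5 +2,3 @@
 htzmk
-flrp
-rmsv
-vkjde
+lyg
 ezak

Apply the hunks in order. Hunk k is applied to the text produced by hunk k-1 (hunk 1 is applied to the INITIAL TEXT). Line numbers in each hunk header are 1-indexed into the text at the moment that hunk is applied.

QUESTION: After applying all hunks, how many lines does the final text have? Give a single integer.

Answer: 4

Derivation:
Hunk 1: at line 3 remove [owi,gaxy] add [bywx,oigq] -> 10 lines: ffk muc meg twyyc bywx oigq azihi rmsv ouy ezak
Hunk 2: at line 8 remove [ouy] add [vkjde] -> 10 lines: ffk muc meg twyyc bywx oigq azihi rmsv vkjde ezak
Hunk 3: at line 1 remove [meg,twyyc,bywx] add [ncaur,xznw] -> 9 lines: ffk muc ncaur xznw oigq azihi rmsv vkjde ezak
Hunk 4: at line 4 remove [oigq,azihi] add [dby,ynxmc] -> 9 lines: ffk muc ncaur xznw dby ynxmc rmsv vkjde ezak
Hunk 5: at line 1 remove [muc,ncaur,xznw] add [htzmk] -> 7 lines: ffk htzmk dby ynxmc rmsv vkjde ezak
Hunk 6: at line 1 remove [dby,ynxmc] add [flrp] -> 6 lines: ffk htzmk flrp rmsv vkjde ezak
Hunk 7: at line 2 remove [flrp,rmsv,vkjde] add [lyg] -> 4 lines: ffk htzmk lyg ezak
Final line count: 4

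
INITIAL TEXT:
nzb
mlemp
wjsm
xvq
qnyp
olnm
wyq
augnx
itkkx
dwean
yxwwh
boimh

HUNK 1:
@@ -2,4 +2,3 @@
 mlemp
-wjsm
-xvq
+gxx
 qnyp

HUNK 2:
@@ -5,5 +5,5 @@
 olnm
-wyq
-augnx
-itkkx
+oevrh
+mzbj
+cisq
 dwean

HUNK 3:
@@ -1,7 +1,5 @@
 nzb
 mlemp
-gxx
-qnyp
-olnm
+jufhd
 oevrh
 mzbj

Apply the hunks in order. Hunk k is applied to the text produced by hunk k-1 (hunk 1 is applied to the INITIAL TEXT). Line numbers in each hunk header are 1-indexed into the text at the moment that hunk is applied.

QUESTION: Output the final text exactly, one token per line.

Answer: nzb
mlemp
jufhd
oevrh
mzbj
cisq
dwean
yxwwh
boimh

Derivation:
Hunk 1: at line 2 remove [wjsm,xvq] add [gxx] -> 11 lines: nzb mlemp gxx qnyp olnm wyq augnx itkkx dwean yxwwh boimh
Hunk 2: at line 5 remove [wyq,augnx,itkkx] add [oevrh,mzbj,cisq] -> 11 lines: nzb mlemp gxx qnyp olnm oevrh mzbj cisq dwean yxwwh boimh
Hunk 3: at line 1 remove [gxx,qnyp,olnm] add [jufhd] -> 9 lines: nzb mlemp jufhd oevrh mzbj cisq dwean yxwwh boimh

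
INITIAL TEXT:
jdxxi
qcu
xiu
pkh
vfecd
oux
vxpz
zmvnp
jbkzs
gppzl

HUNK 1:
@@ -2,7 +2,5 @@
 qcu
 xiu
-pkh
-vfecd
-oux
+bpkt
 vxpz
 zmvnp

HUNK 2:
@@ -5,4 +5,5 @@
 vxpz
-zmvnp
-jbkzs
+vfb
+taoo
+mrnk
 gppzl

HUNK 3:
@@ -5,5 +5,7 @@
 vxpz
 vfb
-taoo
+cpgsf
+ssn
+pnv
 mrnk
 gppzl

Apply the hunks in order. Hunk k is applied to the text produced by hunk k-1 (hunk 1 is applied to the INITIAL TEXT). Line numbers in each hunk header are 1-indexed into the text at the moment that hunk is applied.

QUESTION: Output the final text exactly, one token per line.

Hunk 1: at line 2 remove [pkh,vfecd,oux] add [bpkt] -> 8 lines: jdxxi qcu xiu bpkt vxpz zmvnp jbkzs gppzl
Hunk 2: at line 5 remove [zmvnp,jbkzs] add [vfb,taoo,mrnk] -> 9 lines: jdxxi qcu xiu bpkt vxpz vfb taoo mrnk gppzl
Hunk 3: at line 5 remove [taoo] add [cpgsf,ssn,pnv] -> 11 lines: jdxxi qcu xiu bpkt vxpz vfb cpgsf ssn pnv mrnk gppzl

Answer: jdxxi
qcu
xiu
bpkt
vxpz
vfb
cpgsf
ssn
pnv
mrnk
gppzl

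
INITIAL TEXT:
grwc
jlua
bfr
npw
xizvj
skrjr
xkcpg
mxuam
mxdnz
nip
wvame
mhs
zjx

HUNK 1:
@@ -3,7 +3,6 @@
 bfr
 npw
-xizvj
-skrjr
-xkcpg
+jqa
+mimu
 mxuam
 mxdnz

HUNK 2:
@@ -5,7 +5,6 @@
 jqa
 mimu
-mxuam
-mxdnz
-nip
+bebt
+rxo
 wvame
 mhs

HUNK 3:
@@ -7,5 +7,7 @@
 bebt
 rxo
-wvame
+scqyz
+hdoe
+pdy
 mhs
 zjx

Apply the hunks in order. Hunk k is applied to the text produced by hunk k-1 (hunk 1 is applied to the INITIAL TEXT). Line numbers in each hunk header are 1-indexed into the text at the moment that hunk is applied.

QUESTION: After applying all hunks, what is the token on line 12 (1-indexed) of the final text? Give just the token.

Hunk 1: at line 3 remove [xizvj,skrjr,xkcpg] add [jqa,mimu] -> 12 lines: grwc jlua bfr npw jqa mimu mxuam mxdnz nip wvame mhs zjx
Hunk 2: at line 5 remove [mxuam,mxdnz,nip] add [bebt,rxo] -> 11 lines: grwc jlua bfr npw jqa mimu bebt rxo wvame mhs zjx
Hunk 3: at line 7 remove [wvame] add [scqyz,hdoe,pdy] -> 13 lines: grwc jlua bfr npw jqa mimu bebt rxo scqyz hdoe pdy mhs zjx
Final line 12: mhs

Answer: mhs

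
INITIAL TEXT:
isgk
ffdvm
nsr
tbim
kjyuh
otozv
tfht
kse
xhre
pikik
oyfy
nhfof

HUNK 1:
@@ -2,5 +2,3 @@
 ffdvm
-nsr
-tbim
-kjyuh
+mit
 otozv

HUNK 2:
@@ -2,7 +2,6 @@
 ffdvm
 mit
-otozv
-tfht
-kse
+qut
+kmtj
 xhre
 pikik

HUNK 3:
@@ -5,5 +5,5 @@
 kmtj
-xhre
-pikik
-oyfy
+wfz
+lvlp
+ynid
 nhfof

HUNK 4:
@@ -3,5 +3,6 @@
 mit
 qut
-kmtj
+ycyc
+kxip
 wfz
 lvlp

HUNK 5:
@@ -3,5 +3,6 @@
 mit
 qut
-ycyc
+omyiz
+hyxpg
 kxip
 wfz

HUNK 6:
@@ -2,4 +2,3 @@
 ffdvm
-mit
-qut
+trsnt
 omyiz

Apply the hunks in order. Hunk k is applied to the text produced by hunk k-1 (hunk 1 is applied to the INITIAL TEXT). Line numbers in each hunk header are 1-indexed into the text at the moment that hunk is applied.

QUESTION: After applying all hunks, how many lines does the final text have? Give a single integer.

Answer: 10

Derivation:
Hunk 1: at line 2 remove [nsr,tbim,kjyuh] add [mit] -> 10 lines: isgk ffdvm mit otozv tfht kse xhre pikik oyfy nhfof
Hunk 2: at line 2 remove [otozv,tfht,kse] add [qut,kmtj] -> 9 lines: isgk ffdvm mit qut kmtj xhre pikik oyfy nhfof
Hunk 3: at line 5 remove [xhre,pikik,oyfy] add [wfz,lvlp,ynid] -> 9 lines: isgk ffdvm mit qut kmtj wfz lvlp ynid nhfof
Hunk 4: at line 3 remove [kmtj] add [ycyc,kxip] -> 10 lines: isgk ffdvm mit qut ycyc kxip wfz lvlp ynid nhfof
Hunk 5: at line 3 remove [ycyc] add [omyiz,hyxpg] -> 11 lines: isgk ffdvm mit qut omyiz hyxpg kxip wfz lvlp ynid nhfof
Hunk 6: at line 2 remove [mit,qut] add [trsnt] -> 10 lines: isgk ffdvm trsnt omyiz hyxpg kxip wfz lvlp ynid nhfof
Final line count: 10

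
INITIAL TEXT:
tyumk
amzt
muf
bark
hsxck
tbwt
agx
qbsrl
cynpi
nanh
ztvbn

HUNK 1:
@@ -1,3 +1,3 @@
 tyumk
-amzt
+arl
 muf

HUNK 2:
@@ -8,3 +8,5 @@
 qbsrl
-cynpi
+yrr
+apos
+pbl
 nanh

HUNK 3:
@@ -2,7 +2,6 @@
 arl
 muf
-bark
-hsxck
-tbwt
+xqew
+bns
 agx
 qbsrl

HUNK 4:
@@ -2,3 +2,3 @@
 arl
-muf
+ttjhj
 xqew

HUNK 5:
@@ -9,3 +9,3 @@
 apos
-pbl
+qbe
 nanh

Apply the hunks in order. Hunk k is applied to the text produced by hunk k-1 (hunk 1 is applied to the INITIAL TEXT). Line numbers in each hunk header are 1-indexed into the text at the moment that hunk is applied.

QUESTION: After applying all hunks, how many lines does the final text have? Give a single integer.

Hunk 1: at line 1 remove [amzt] add [arl] -> 11 lines: tyumk arl muf bark hsxck tbwt agx qbsrl cynpi nanh ztvbn
Hunk 2: at line 8 remove [cynpi] add [yrr,apos,pbl] -> 13 lines: tyumk arl muf bark hsxck tbwt agx qbsrl yrr apos pbl nanh ztvbn
Hunk 3: at line 2 remove [bark,hsxck,tbwt] add [xqew,bns] -> 12 lines: tyumk arl muf xqew bns agx qbsrl yrr apos pbl nanh ztvbn
Hunk 4: at line 2 remove [muf] add [ttjhj] -> 12 lines: tyumk arl ttjhj xqew bns agx qbsrl yrr apos pbl nanh ztvbn
Hunk 5: at line 9 remove [pbl] add [qbe] -> 12 lines: tyumk arl ttjhj xqew bns agx qbsrl yrr apos qbe nanh ztvbn
Final line count: 12

Answer: 12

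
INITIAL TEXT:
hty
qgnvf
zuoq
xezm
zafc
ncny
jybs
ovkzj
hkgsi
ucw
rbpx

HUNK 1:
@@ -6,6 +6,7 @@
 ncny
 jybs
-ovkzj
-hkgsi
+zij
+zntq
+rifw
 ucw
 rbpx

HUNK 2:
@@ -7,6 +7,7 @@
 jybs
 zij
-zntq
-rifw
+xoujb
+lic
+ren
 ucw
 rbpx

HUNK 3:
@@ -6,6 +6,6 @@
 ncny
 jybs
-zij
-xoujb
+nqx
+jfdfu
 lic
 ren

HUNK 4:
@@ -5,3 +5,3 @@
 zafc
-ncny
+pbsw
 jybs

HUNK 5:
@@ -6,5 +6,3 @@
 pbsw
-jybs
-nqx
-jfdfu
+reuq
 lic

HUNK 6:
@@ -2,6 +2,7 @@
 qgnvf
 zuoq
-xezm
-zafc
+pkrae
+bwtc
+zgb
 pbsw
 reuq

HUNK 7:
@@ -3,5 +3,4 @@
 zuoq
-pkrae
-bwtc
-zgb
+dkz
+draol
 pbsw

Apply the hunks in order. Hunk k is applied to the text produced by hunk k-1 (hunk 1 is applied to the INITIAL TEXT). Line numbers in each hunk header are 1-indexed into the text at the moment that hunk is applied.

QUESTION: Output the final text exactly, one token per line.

Answer: hty
qgnvf
zuoq
dkz
draol
pbsw
reuq
lic
ren
ucw
rbpx

Derivation:
Hunk 1: at line 6 remove [ovkzj,hkgsi] add [zij,zntq,rifw] -> 12 lines: hty qgnvf zuoq xezm zafc ncny jybs zij zntq rifw ucw rbpx
Hunk 2: at line 7 remove [zntq,rifw] add [xoujb,lic,ren] -> 13 lines: hty qgnvf zuoq xezm zafc ncny jybs zij xoujb lic ren ucw rbpx
Hunk 3: at line 6 remove [zij,xoujb] add [nqx,jfdfu] -> 13 lines: hty qgnvf zuoq xezm zafc ncny jybs nqx jfdfu lic ren ucw rbpx
Hunk 4: at line 5 remove [ncny] add [pbsw] -> 13 lines: hty qgnvf zuoq xezm zafc pbsw jybs nqx jfdfu lic ren ucw rbpx
Hunk 5: at line 6 remove [jybs,nqx,jfdfu] add [reuq] -> 11 lines: hty qgnvf zuoq xezm zafc pbsw reuq lic ren ucw rbpx
Hunk 6: at line 2 remove [xezm,zafc] add [pkrae,bwtc,zgb] -> 12 lines: hty qgnvf zuoq pkrae bwtc zgb pbsw reuq lic ren ucw rbpx
Hunk 7: at line 3 remove [pkrae,bwtc,zgb] add [dkz,draol] -> 11 lines: hty qgnvf zuoq dkz draol pbsw reuq lic ren ucw rbpx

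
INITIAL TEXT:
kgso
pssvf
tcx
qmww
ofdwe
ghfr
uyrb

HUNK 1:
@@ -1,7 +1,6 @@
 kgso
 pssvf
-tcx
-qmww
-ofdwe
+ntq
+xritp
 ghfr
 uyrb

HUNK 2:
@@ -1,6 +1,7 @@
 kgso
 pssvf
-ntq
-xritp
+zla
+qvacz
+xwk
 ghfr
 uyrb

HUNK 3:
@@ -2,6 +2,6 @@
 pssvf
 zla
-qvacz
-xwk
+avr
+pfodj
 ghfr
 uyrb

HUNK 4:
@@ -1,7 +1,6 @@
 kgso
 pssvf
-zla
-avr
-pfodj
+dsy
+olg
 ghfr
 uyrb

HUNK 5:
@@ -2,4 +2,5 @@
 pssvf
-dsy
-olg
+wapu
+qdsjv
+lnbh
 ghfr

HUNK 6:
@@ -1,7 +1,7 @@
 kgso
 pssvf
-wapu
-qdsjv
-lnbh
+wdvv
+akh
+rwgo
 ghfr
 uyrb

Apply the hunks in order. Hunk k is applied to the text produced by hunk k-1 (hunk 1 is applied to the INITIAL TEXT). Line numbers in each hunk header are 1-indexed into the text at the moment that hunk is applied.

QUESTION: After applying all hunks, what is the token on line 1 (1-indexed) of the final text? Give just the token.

Answer: kgso

Derivation:
Hunk 1: at line 1 remove [tcx,qmww,ofdwe] add [ntq,xritp] -> 6 lines: kgso pssvf ntq xritp ghfr uyrb
Hunk 2: at line 1 remove [ntq,xritp] add [zla,qvacz,xwk] -> 7 lines: kgso pssvf zla qvacz xwk ghfr uyrb
Hunk 3: at line 2 remove [qvacz,xwk] add [avr,pfodj] -> 7 lines: kgso pssvf zla avr pfodj ghfr uyrb
Hunk 4: at line 1 remove [zla,avr,pfodj] add [dsy,olg] -> 6 lines: kgso pssvf dsy olg ghfr uyrb
Hunk 5: at line 2 remove [dsy,olg] add [wapu,qdsjv,lnbh] -> 7 lines: kgso pssvf wapu qdsjv lnbh ghfr uyrb
Hunk 6: at line 1 remove [wapu,qdsjv,lnbh] add [wdvv,akh,rwgo] -> 7 lines: kgso pssvf wdvv akh rwgo ghfr uyrb
Final line 1: kgso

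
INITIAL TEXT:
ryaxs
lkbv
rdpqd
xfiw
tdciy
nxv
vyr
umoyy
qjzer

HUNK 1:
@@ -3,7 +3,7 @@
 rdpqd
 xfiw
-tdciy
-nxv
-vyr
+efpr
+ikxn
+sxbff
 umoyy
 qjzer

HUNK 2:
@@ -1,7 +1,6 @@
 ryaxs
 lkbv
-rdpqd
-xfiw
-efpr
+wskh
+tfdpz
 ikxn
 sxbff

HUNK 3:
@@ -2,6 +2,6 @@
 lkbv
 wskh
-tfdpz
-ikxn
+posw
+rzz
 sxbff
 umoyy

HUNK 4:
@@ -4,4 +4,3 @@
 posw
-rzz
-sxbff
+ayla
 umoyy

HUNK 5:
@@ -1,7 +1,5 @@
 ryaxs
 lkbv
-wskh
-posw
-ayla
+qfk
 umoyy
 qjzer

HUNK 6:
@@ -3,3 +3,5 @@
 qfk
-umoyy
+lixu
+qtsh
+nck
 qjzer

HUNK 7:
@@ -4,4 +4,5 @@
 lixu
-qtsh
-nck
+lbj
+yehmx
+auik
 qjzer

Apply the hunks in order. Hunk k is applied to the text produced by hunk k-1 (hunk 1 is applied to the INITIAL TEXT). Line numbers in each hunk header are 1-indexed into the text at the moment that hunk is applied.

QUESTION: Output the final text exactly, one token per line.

Answer: ryaxs
lkbv
qfk
lixu
lbj
yehmx
auik
qjzer

Derivation:
Hunk 1: at line 3 remove [tdciy,nxv,vyr] add [efpr,ikxn,sxbff] -> 9 lines: ryaxs lkbv rdpqd xfiw efpr ikxn sxbff umoyy qjzer
Hunk 2: at line 1 remove [rdpqd,xfiw,efpr] add [wskh,tfdpz] -> 8 lines: ryaxs lkbv wskh tfdpz ikxn sxbff umoyy qjzer
Hunk 3: at line 2 remove [tfdpz,ikxn] add [posw,rzz] -> 8 lines: ryaxs lkbv wskh posw rzz sxbff umoyy qjzer
Hunk 4: at line 4 remove [rzz,sxbff] add [ayla] -> 7 lines: ryaxs lkbv wskh posw ayla umoyy qjzer
Hunk 5: at line 1 remove [wskh,posw,ayla] add [qfk] -> 5 lines: ryaxs lkbv qfk umoyy qjzer
Hunk 6: at line 3 remove [umoyy] add [lixu,qtsh,nck] -> 7 lines: ryaxs lkbv qfk lixu qtsh nck qjzer
Hunk 7: at line 4 remove [qtsh,nck] add [lbj,yehmx,auik] -> 8 lines: ryaxs lkbv qfk lixu lbj yehmx auik qjzer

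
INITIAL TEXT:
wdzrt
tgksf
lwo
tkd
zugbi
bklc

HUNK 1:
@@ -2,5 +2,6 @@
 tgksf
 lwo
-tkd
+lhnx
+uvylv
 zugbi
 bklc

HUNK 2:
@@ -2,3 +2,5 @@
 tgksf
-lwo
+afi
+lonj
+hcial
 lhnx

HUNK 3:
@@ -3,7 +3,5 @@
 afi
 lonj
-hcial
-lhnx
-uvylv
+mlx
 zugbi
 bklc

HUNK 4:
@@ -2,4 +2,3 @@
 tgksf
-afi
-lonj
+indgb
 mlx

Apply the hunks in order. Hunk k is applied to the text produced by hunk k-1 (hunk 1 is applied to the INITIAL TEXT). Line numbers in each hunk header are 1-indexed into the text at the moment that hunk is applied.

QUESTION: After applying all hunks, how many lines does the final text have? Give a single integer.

Answer: 6

Derivation:
Hunk 1: at line 2 remove [tkd] add [lhnx,uvylv] -> 7 lines: wdzrt tgksf lwo lhnx uvylv zugbi bklc
Hunk 2: at line 2 remove [lwo] add [afi,lonj,hcial] -> 9 lines: wdzrt tgksf afi lonj hcial lhnx uvylv zugbi bklc
Hunk 3: at line 3 remove [hcial,lhnx,uvylv] add [mlx] -> 7 lines: wdzrt tgksf afi lonj mlx zugbi bklc
Hunk 4: at line 2 remove [afi,lonj] add [indgb] -> 6 lines: wdzrt tgksf indgb mlx zugbi bklc
Final line count: 6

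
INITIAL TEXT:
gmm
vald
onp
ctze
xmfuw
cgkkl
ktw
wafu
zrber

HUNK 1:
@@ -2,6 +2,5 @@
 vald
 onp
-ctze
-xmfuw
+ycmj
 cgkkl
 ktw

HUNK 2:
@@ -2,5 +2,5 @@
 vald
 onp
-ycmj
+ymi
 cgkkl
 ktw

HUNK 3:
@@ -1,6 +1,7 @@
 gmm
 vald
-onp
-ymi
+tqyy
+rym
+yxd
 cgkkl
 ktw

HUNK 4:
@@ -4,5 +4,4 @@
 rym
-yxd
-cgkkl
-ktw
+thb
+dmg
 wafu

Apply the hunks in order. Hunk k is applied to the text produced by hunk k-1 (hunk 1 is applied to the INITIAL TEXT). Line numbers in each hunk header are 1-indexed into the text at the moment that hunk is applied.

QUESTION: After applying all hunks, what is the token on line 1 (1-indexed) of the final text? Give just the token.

Answer: gmm

Derivation:
Hunk 1: at line 2 remove [ctze,xmfuw] add [ycmj] -> 8 lines: gmm vald onp ycmj cgkkl ktw wafu zrber
Hunk 2: at line 2 remove [ycmj] add [ymi] -> 8 lines: gmm vald onp ymi cgkkl ktw wafu zrber
Hunk 3: at line 1 remove [onp,ymi] add [tqyy,rym,yxd] -> 9 lines: gmm vald tqyy rym yxd cgkkl ktw wafu zrber
Hunk 4: at line 4 remove [yxd,cgkkl,ktw] add [thb,dmg] -> 8 lines: gmm vald tqyy rym thb dmg wafu zrber
Final line 1: gmm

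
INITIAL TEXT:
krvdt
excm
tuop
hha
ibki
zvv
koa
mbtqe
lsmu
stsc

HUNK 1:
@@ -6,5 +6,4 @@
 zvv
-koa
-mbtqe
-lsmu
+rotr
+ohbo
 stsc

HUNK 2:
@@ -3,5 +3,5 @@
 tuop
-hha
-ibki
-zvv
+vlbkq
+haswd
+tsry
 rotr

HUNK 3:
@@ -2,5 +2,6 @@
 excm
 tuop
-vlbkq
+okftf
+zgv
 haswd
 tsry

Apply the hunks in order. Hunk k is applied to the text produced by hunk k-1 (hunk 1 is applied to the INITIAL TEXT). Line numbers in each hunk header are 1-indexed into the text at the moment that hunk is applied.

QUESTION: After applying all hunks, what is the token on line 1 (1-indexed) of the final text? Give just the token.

Answer: krvdt

Derivation:
Hunk 1: at line 6 remove [koa,mbtqe,lsmu] add [rotr,ohbo] -> 9 lines: krvdt excm tuop hha ibki zvv rotr ohbo stsc
Hunk 2: at line 3 remove [hha,ibki,zvv] add [vlbkq,haswd,tsry] -> 9 lines: krvdt excm tuop vlbkq haswd tsry rotr ohbo stsc
Hunk 3: at line 2 remove [vlbkq] add [okftf,zgv] -> 10 lines: krvdt excm tuop okftf zgv haswd tsry rotr ohbo stsc
Final line 1: krvdt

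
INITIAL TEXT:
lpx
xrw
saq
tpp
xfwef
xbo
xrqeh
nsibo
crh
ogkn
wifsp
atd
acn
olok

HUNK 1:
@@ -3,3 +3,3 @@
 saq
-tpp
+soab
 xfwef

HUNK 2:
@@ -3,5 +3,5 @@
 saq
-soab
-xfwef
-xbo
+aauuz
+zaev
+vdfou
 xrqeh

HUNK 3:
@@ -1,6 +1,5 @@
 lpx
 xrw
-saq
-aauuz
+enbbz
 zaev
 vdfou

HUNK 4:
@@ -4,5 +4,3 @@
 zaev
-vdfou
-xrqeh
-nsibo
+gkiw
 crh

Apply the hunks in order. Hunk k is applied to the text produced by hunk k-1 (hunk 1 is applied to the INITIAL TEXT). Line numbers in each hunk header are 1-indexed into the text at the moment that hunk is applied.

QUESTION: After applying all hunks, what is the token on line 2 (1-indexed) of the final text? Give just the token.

Answer: xrw

Derivation:
Hunk 1: at line 3 remove [tpp] add [soab] -> 14 lines: lpx xrw saq soab xfwef xbo xrqeh nsibo crh ogkn wifsp atd acn olok
Hunk 2: at line 3 remove [soab,xfwef,xbo] add [aauuz,zaev,vdfou] -> 14 lines: lpx xrw saq aauuz zaev vdfou xrqeh nsibo crh ogkn wifsp atd acn olok
Hunk 3: at line 1 remove [saq,aauuz] add [enbbz] -> 13 lines: lpx xrw enbbz zaev vdfou xrqeh nsibo crh ogkn wifsp atd acn olok
Hunk 4: at line 4 remove [vdfou,xrqeh,nsibo] add [gkiw] -> 11 lines: lpx xrw enbbz zaev gkiw crh ogkn wifsp atd acn olok
Final line 2: xrw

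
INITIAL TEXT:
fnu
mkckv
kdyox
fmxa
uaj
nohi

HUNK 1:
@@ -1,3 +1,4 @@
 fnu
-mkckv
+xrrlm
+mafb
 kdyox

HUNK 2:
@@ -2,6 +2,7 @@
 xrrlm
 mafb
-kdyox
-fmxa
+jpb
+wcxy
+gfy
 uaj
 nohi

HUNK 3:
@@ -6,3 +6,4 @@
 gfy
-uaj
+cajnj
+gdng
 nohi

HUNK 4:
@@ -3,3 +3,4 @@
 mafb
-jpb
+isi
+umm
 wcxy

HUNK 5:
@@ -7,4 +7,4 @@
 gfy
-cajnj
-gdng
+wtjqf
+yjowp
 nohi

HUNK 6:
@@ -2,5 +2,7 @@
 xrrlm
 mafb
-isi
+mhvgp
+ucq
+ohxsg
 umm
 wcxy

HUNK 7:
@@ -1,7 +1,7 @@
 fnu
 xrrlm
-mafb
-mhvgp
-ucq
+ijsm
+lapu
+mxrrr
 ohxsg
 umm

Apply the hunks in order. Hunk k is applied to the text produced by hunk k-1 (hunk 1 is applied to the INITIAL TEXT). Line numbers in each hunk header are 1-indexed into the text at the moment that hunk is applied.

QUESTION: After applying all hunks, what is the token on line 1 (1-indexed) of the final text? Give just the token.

Hunk 1: at line 1 remove [mkckv] add [xrrlm,mafb] -> 7 lines: fnu xrrlm mafb kdyox fmxa uaj nohi
Hunk 2: at line 2 remove [kdyox,fmxa] add [jpb,wcxy,gfy] -> 8 lines: fnu xrrlm mafb jpb wcxy gfy uaj nohi
Hunk 3: at line 6 remove [uaj] add [cajnj,gdng] -> 9 lines: fnu xrrlm mafb jpb wcxy gfy cajnj gdng nohi
Hunk 4: at line 3 remove [jpb] add [isi,umm] -> 10 lines: fnu xrrlm mafb isi umm wcxy gfy cajnj gdng nohi
Hunk 5: at line 7 remove [cajnj,gdng] add [wtjqf,yjowp] -> 10 lines: fnu xrrlm mafb isi umm wcxy gfy wtjqf yjowp nohi
Hunk 6: at line 2 remove [isi] add [mhvgp,ucq,ohxsg] -> 12 lines: fnu xrrlm mafb mhvgp ucq ohxsg umm wcxy gfy wtjqf yjowp nohi
Hunk 7: at line 1 remove [mafb,mhvgp,ucq] add [ijsm,lapu,mxrrr] -> 12 lines: fnu xrrlm ijsm lapu mxrrr ohxsg umm wcxy gfy wtjqf yjowp nohi
Final line 1: fnu

Answer: fnu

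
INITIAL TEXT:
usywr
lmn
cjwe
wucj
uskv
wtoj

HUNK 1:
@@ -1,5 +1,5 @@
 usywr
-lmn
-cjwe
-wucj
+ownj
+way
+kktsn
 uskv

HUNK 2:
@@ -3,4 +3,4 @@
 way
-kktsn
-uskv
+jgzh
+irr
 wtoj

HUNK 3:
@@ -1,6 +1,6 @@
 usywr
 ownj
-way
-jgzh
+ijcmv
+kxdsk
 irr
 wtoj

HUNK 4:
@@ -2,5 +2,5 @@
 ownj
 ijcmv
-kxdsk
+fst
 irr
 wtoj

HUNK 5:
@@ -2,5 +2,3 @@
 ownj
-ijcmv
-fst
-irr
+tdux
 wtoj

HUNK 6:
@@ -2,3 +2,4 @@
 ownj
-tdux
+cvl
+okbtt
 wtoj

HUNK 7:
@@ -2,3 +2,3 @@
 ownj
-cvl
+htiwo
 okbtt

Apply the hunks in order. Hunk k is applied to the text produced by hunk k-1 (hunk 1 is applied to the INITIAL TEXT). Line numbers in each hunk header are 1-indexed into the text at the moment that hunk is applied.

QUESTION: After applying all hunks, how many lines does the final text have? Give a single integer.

Answer: 5

Derivation:
Hunk 1: at line 1 remove [lmn,cjwe,wucj] add [ownj,way,kktsn] -> 6 lines: usywr ownj way kktsn uskv wtoj
Hunk 2: at line 3 remove [kktsn,uskv] add [jgzh,irr] -> 6 lines: usywr ownj way jgzh irr wtoj
Hunk 3: at line 1 remove [way,jgzh] add [ijcmv,kxdsk] -> 6 lines: usywr ownj ijcmv kxdsk irr wtoj
Hunk 4: at line 2 remove [kxdsk] add [fst] -> 6 lines: usywr ownj ijcmv fst irr wtoj
Hunk 5: at line 2 remove [ijcmv,fst,irr] add [tdux] -> 4 lines: usywr ownj tdux wtoj
Hunk 6: at line 2 remove [tdux] add [cvl,okbtt] -> 5 lines: usywr ownj cvl okbtt wtoj
Hunk 7: at line 2 remove [cvl] add [htiwo] -> 5 lines: usywr ownj htiwo okbtt wtoj
Final line count: 5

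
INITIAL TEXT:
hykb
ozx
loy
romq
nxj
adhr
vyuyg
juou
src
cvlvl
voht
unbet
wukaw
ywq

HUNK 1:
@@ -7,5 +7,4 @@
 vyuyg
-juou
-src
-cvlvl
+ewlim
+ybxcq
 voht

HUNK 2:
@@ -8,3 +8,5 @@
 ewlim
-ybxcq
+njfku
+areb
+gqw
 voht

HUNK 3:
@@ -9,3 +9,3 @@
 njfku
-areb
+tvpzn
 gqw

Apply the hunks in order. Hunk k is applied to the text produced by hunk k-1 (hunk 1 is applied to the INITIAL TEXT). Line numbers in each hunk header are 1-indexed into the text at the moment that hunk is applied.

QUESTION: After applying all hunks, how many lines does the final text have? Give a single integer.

Hunk 1: at line 7 remove [juou,src,cvlvl] add [ewlim,ybxcq] -> 13 lines: hykb ozx loy romq nxj adhr vyuyg ewlim ybxcq voht unbet wukaw ywq
Hunk 2: at line 8 remove [ybxcq] add [njfku,areb,gqw] -> 15 lines: hykb ozx loy romq nxj adhr vyuyg ewlim njfku areb gqw voht unbet wukaw ywq
Hunk 3: at line 9 remove [areb] add [tvpzn] -> 15 lines: hykb ozx loy romq nxj adhr vyuyg ewlim njfku tvpzn gqw voht unbet wukaw ywq
Final line count: 15

Answer: 15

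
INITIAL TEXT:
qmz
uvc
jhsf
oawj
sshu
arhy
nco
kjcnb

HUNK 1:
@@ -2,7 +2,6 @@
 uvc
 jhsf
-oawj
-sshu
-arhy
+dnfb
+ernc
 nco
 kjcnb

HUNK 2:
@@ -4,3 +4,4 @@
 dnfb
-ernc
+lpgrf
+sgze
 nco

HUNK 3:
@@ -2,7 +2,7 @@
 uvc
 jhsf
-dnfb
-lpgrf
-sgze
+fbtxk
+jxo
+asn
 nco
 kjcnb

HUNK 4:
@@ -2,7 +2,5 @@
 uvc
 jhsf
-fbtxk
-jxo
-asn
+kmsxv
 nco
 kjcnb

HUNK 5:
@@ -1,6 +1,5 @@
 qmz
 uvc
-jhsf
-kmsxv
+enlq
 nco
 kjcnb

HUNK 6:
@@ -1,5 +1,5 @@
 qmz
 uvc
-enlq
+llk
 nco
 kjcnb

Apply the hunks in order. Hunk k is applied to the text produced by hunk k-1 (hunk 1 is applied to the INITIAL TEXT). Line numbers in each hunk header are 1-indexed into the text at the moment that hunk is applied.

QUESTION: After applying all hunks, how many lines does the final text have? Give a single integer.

Answer: 5

Derivation:
Hunk 1: at line 2 remove [oawj,sshu,arhy] add [dnfb,ernc] -> 7 lines: qmz uvc jhsf dnfb ernc nco kjcnb
Hunk 2: at line 4 remove [ernc] add [lpgrf,sgze] -> 8 lines: qmz uvc jhsf dnfb lpgrf sgze nco kjcnb
Hunk 3: at line 2 remove [dnfb,lpgrf,sgze] add [fbtxk,jxo,asn] -> 8 lines: qmz uvc jhsf fbtxk jxo asn nco kjcnb
Hunk 4: at line 2 remove [fbtxk,jxo,asn] add [kmsxv] -> 6 lines: qmz uvc jhsf kmsxv nco kjcnb
Hunk 5: at line 1 remove [jhsf,kmsxv] add [enlq] -> 5 lines: qmz uvc enlq nco kjcnb
Hunk 6: at line 1 remove [enlq] add [llk] -> 5 lines: qmz uvc llk nco kjcnb
Final line count: 5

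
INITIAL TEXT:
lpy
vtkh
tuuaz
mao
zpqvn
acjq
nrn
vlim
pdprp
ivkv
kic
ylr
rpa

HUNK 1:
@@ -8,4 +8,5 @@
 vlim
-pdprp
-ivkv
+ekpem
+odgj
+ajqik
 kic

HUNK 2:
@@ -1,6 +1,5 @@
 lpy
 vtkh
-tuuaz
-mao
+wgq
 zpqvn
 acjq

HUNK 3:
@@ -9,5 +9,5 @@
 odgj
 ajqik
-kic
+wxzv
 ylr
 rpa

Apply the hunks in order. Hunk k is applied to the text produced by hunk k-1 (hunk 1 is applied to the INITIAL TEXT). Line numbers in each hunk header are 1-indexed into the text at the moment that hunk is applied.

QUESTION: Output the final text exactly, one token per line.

Hunk 1: at line 8 remove [pdprp,ivkv] add [ekpem,odgj,ajqik] -> 14 lines: lpy vtkh tuuaz mao zpqvn acjq nrn vlim ekpem odgj ajqik kic ylr rpa
Hunk 2: at line 1 remove [tuuaz,mao] add [wgq] -> 13 lines: lpy vtkh wgq zpqvn acjq nrn vlim ekpem odgj ajqik kic ylr rpa
Hunk 3: at line 9 remove [kic] add [wxzv] -> 13 lines: lpy vtkh wgq zpqvn acjq nrn vlim ekpem odgj ajqik wxzv ylr rpa

Answer: lpy
vtkh
wgq
zpqvn
acjq
nrn
vlim
ekpem
odgj
ajqik
wxzv
ylr
rpa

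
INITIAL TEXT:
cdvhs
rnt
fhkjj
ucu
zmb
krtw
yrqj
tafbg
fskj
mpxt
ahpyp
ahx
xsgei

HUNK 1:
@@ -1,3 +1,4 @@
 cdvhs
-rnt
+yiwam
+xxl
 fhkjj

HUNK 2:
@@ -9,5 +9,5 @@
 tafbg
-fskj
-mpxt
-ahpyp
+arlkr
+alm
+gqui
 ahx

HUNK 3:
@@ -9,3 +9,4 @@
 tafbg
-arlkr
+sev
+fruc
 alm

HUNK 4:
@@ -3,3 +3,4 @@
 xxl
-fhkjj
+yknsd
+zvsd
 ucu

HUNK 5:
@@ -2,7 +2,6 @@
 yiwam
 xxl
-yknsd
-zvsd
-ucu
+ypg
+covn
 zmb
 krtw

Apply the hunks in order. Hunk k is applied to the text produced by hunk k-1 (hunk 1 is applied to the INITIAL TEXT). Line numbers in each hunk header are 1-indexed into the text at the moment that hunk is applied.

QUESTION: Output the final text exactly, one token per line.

Hunk 1: at line 1 remove [rnt] add [yiwam,xxl] -> 14 lines: cdvhs yiwam xxl fhkjj ucu zmb krtw yrqj tafbg fskj mpxt ahpyp ahx xsgei
Hunk 2: at line 9 remove [fskj,mpxt,ahpyp] add [arlkr,alm,gqui] -> 14 lines: cdvhs yiwam xxl fhkjj ucu zmb krtw yrqj tafbg arlkr alm gqui ahx xsgei
Hunk 3: at line 9 remove [arlkr] add [sev,fruc] -> 15 lines: cdvhs yiwam xxl fhkjj ucu zmb krtw yrqj tafbg sev fruc alm gqui ahx xsgei
Hunk 4: at line 3 remove [fhkjj] add [yknsd,zvsd] -> 16 lines: cdvhs yiwam xxl yknsd zvsd ucu zmb krtw yrqj tafbg sev fruc alm gqui ahx xsgei
Hunk 5: at line 2 remove [yknsd,zvsd,ucu] add [ypg,covn] -> 15 lines: cdvhs yiwam xxl ypg covn zmb krtw yrqj tafbg sev fruc alm gqui ahx xsgei

Answer: cdvhs
yiwam
xxl
ypg
covn
zmb
krtw
yrqj
tafbg
sev
fruc
alm
gqui
ahx
xsgei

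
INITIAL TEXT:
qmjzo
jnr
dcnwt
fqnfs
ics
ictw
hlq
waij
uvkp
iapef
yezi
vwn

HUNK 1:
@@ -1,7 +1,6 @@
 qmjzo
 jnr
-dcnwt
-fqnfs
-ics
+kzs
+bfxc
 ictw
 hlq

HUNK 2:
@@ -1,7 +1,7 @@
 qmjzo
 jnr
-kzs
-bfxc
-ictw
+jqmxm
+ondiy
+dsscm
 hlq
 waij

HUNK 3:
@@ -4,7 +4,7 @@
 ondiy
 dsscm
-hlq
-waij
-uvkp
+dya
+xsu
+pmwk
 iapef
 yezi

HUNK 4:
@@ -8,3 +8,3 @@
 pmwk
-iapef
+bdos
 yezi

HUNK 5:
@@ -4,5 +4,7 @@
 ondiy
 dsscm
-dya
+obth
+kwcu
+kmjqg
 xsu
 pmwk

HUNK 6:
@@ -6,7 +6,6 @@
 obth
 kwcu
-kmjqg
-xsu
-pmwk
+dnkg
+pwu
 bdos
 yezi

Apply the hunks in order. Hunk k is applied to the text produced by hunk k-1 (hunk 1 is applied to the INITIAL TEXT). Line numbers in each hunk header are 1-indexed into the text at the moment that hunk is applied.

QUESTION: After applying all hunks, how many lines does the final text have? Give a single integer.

Hunk 1: at line 1 remove [dcnwt,fqnfs,ics] add [kzs,bfxc] -> 11 lines: qmjzo jnr kzs bfxc ictw hlq waij uvkp iapef yezi vwn
Hunk 2: at line 1 remove [kzs,bfxc,ictw] add [jqmxm,ondiy,dsscm] -> 11 lines: qmjzo jnr jqmxm ondiy dsscm hlq waij uvkp iapef yezi vwn
Hunk 3: at line 4 remove [hlq,waij,uvkp] add [dya,xsu,pmwk] -> 11 lines: qmjzo jnr jqmxm ondiy dsscm dya xsu pmwk iapef yezi vwn
Hunk 4: at line 8 remove [iapef] add [bdos] -> 11 lines: qmjzo jnr jqmxm ondiy dsscm dya xsu pmwk bdos yezi vwn
Hunk 5: at line 4 remove [dya] add [obth,kwcu,kmjqg] -> 13 lines: qmjzo jnr jqmxm ondiy dsscm obth kwcu kmjqg xsu pmwk bdos yezi vwn
Hunk 6: at line 6 remove [kmjqg,xsu,pmwk] add [dnkg,pwu] -> 12 lines: qmjzo jnr jqmxm ondiy dsscm obth kwcu dnkg pwu bdos yezi vwn
Final line count: 12

Answer: 12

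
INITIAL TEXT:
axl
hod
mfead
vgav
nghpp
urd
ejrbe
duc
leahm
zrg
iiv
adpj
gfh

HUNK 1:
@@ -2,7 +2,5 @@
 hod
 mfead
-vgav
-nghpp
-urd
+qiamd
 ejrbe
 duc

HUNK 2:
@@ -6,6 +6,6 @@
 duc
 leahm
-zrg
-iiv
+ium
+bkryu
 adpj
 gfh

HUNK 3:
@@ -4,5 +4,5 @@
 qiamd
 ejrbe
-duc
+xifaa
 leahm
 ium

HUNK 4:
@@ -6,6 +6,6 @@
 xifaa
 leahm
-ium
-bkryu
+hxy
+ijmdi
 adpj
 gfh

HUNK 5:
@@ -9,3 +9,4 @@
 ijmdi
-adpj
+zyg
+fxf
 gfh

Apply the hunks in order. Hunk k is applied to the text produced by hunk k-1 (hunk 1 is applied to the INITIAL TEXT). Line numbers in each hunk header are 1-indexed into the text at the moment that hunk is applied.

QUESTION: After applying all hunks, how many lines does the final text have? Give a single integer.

Hunk 1: at line 2 remove [vgav,nghpp,urd] add [qiamd] -> 11 lines: axl hod mfead qiamd ejrbe duc leahm zrg iiv adpj gfh
Hunk 2: at line 6 remove [zrg,iiv] add [ium,bkryu] -> 11 lines: axl hod mfead qiamd ejrbe duc leahm ium bkryu adpj gfh
Hunk 3: at line 4 remove [duc] add [xifaa] -> 11 lines: axl hod mfead qiamd ejrbe xifaa leahm ium bkryu adpj gfh
Hunk 4: at line 6 remove [ium,bkryu] add [hxy,ijmdi] -> 11 lines: axl hod mfead qiamd ejrbe xifaa leahm hxy ijmdi adpj gfh
Hunk 5: at line 9 remove [adpj] add [zyg,fxf] -> 12 lines: axl hod mfead qiamd ejrbe xifaa leahm hxy ijmdi zyg fxf gfh
Final line count: 12

Answer: 12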